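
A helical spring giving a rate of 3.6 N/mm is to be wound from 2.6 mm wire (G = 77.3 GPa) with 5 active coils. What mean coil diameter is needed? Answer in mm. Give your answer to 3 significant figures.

29.1 mm

D = (Gd⁴/(8N_a·k))^(1/3) = (77.3×10³·2.6⁴/(8·5·3.6))^(1/3)
  = (24530.7)^(1/3) = 29.0561 mm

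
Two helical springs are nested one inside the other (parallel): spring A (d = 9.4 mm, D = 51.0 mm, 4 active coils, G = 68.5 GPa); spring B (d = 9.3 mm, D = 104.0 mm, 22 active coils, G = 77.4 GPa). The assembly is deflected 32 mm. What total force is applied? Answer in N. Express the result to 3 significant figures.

k_A = Gd⁴/(8D³N_a) = (68.5×10³)(9.4⁴)/(8·51.0³·4) = 125.99 N/mm
k_B = Gd⁴/(8D³N_a) = (77.4×10³)(9.3⁴)/(8·104.0³·22) = 2.9246 N/mm
Parallel: k_eq = 125.99 + 2.9246 = 128.92 N/mm
F = k_eq·δ = 128.92·32 = 4125.3 N

4130 N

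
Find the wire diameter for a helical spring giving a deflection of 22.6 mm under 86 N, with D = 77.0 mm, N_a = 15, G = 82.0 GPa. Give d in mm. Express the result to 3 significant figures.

Required rate k = F/δ = 86/22.6 = 3.8053 N/mm
d = (8D³N_a·k / G)^(1/4) = (8·77.0³·15·3.8053 / (82.0×10³))^0.25
  = (2542.3)^0.25 = 7.1008 mm

7.10 mm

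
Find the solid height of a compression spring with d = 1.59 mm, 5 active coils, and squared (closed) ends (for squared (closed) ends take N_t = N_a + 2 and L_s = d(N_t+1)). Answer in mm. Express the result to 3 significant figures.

squared (closed) ends: N_t = N_a + 2 = 5 + 2 = 7
L_s = d·(N_t+1) = 1.59 × 8 = 12.72 mm

12.7 mm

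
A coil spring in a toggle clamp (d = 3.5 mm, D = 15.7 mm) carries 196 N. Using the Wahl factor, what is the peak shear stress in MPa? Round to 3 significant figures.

Spring index C = D/d = 15.7/3.5 = 4.4857
K_W = (4C−1)/(4C−4) + 0.615/C = 16.943/13.943 + 0.1371 = 1.3523
τ₀ = 8FD/(πd³) = 8·196·15.7/(π·3.5³) = 24617.6/134.7 = 182.76 MPa
τ_max = K·τ₀ = 1.3523 × 182.76 = 247.15 MPa

247 MPa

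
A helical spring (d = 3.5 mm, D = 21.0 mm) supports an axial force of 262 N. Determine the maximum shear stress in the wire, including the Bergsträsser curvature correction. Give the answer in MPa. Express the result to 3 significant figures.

405 MPa

Spring index C = D/d = 21.0/3.5 = 6.0000
K_B = (4C+2)/(4C−3) = 26.000/21.000 = 1.2381
τ₀ = 8FD/(πd³) = 8·262·21.0/(π·3.5³) = 44016/134.7 = 326.78 MPa
τ_max = K·τ₀ = 1.2381 × 326.78 = 404.59 MPa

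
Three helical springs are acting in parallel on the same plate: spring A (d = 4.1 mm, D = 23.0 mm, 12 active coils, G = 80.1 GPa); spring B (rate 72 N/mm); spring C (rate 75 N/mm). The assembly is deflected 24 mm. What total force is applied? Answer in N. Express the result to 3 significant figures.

k_A = Gd⁴/(8D³N_a) = (80.1×10³)(4.1⁴)/(8·23.0³·12) = 19.378 N/mm
Parallel: k_eq = 19.378 + 72 + 75 = 166.38 N/mm
F = k_eq·δ = 166.38·24 = 3993.1 N

3990 N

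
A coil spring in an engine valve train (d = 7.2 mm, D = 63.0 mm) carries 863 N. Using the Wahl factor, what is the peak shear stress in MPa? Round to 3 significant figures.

Spring index C = D/d = 63.0/7.2 = 8.7500
K_W = (4C−1)/(4C−4) + 0.615/C = 34.000/31.000 + 0.0703 = 1.1671
τ₀ = 8FD/(πd³) = 8·863·63.0/(π·7.2³) = 434952/1172.6 = 370.93 MPa
τ_max = K·τ₀ = 1.1671 × 370.93 = 432.9 MPa

433 MPa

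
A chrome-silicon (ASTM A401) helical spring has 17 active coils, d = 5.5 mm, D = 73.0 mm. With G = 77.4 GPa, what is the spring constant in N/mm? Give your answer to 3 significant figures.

k = Gd⁴/(8D³N_a) = (77.4×10³ × 5.5⁴) / (8 × 73.0³ × 17)
  = 7.08258e+07 / 5.29063e+07 = 1.3387 N/mm

1.34 N/mm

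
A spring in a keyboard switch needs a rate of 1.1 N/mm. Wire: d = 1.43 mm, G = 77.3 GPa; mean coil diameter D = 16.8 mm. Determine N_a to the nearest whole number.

N_a = Gd⁴/(8D³k) = (77.3×10³ × 1.43⁴)/(8 × 16.8³ × 1.1)
    = 323239 / 41726.4 = 7.747 → 8 coils

8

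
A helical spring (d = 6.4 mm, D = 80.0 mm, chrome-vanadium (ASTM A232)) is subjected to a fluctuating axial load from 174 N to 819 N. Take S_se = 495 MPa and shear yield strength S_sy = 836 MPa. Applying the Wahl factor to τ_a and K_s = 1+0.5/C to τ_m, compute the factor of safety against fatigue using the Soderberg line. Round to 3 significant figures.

0.958

C = D/d = 80.0/6.4 = 12.5000; K_W = (4C−1)/(4C−4)+0.615/C = 1.1144; K_s = 1+0.5/C = 1.0400
F_a = (F_max−F_min)/2 = 322.5 N; F_m = (F_max+F_min)/2 = 496.5 N
τ_a = K_W·8F_aD/(πd³) = 1.1144 × 250.62 = 279.3 MPa
τ_m = K_s·8F_mD/(πd³) = 1.0400 × 385.84 = 401.28 MPa
Soderberg: 1/n_f = τ_a/S_se + τ_m/S_sy = 279.3/495 + 401.28/836 = 0.56424 + 0.47999 = 1.0442
n_f = 1/1.0442 = 0.9576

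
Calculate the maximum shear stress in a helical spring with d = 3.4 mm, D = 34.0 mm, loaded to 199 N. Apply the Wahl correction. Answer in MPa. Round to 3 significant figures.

Spring index C = D/d = 34.0/3.4 = 10.0000
K_W = (4C−1)/(4C−4) + 0.615/C = 39.000/36.000 + 0.0615 = 1.1448
τ₀ = 8FD/(πd³) = 8·199·34.0/(π·3.4³) = 54128/123.48 = 438.36 MPa
τ_max = K·τ₀ = 1.1448 × 438.36 = 501.85 MPa

502 MPa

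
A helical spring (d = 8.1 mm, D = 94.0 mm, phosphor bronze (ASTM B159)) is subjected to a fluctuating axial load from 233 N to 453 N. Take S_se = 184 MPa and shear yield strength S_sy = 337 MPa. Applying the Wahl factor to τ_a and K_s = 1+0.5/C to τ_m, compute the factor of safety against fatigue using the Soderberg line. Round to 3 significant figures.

C = D/d = 94.0/8.1 = 11.6049; K_W = (4C−1)/(4C−4)+0.615/C = 1.1237; K_s = 1+0.5/C = 1.0431
F_a = (F_max−F_min)/2 = 110 N; F_m = (F_max+F_min)/2 = 343 N
τ_a = K_W·8F_aD/(πd³) = 1.1237 × 49.546 = 55.675 MPa
τ_m = K_s·8F_mD/(πd³) = 1.0431 × 154.49 = 161.15 MPa
Soderberg: 1/n_f = τ_a/S_se + τ_m/S_sy = 55.675/184 + 161.15/337 = 0.30258 + 0.47819 = 0.78077
n_f = 1/0.78077 = 1.281

1.28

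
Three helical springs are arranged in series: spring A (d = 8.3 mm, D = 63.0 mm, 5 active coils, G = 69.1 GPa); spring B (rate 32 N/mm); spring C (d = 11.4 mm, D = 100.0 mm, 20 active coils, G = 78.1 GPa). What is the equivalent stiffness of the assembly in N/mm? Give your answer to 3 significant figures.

5.46 N/mm

k_A = Gd⁴/(8D³N_a) = (69.1×10³)(8.3⁴)/(8·63.0³·5) = 32.788 N/mm
k_C = Gd⁴/(8D³N_a) = (78.1×10³)(11.4⁴)/(8·100.0³·20) = 8.2442 N/mm
Series: 1/k_eq = 1/32.788 + 1/32 + 1/8.2442 = 0.18305; k_eq = 5.4631 N/mm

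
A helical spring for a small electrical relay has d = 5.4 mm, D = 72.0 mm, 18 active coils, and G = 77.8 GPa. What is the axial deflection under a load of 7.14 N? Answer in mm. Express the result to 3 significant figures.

k = Gd⁴/(8D³N_a) = (77.8×10³)(5.4⁴)/(8·72.0³·18) = 1.2308 N/mm
δ = F/k = 7.14 / 1.2308 = 5.801 mm

5.80 mm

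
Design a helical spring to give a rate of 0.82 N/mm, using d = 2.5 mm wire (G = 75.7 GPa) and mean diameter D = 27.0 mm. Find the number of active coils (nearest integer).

23

N_a = Gd⁴/(8D³k) = (75.7×10³ × 2.5⁴)/(8 × 27.0³ × 0.82)
    = 2.95703e+06 / 129120 = 22.9 → 23 coils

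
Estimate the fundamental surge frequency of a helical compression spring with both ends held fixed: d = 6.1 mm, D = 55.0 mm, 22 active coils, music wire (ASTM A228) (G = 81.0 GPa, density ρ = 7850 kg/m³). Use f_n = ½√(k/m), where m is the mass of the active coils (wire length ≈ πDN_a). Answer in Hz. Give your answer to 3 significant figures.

k = Gd⁴/(8D³N_a) = (81.0×10³)(6.1⁴)/(8·55.0³·22) = 3.83 N/mm = 3830 N/m
Wire length L = πDN_a = π·55.0·22 = 3801.3 mm
m = ρ·(πd²/4)·L = 7850 × 29.225×10⁻⁶ m² × 3.8013 m = 0.87208 kg
f_n = ½√(k/m) = 0.5·√(3830/0.87208) = 0.5·√(4391.9) = 33.136 Hz

33.1 Hz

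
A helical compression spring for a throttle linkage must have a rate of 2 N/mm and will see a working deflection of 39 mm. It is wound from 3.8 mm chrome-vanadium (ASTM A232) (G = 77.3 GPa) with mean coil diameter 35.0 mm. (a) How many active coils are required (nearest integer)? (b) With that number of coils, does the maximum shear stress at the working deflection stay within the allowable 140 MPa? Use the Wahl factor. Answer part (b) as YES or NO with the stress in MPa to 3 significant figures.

N_a = Gd⁴/(8D³k) = (77.3×10³)(3.8⁴)/(8·35.0³·2) = 23.5 → N_a = 23
Actual rate k = Gd⁴/(8D³·23) = 2.0431 N/mm
Working load F = kδ = 2.0431·39 = 79.681 N
C = 35.0/3.8 = 9.2105; K_W = (4C−1)/(4C−4)+0.615/C = 1.1581
τ_max = K_W·8FD/(πd³) = 1.1581·129.42 = 149.89 MPa
τ_max > 140 MPa → exceeds allowable

(a) 23 coils; (b) NO, τ_max = 150 MPa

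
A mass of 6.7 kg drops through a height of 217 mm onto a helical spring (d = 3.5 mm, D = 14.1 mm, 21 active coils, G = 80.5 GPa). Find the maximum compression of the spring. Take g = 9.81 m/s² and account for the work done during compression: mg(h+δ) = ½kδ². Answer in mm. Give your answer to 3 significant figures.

36.0 mm

k = Gd⁴/(8D³N_a) = (80.5×10³)(3.5⁴)/(8·14.1³·21) = 25.651 N/mm
W = mg = 6.7 × 9.81 = 65.727 N
½kδ² − Wδ − Wh = 0 → δ = (W + √(W² + 2kWh))/k
δ = (65.727 + √(4320 + 731703))/25.651 = (65.727 + 857.92)/25.651 = 36.008 mm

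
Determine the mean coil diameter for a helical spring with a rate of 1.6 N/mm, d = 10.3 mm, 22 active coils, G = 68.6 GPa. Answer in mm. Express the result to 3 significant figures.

D = (Gd⁴/(8N_a·k))^(1/3) = (68.6×10³·10.3⁴/(8·22·1.6))^(1/3)
  = (2.74183e+06)^(1/3) = 139.9631 mm

140 mm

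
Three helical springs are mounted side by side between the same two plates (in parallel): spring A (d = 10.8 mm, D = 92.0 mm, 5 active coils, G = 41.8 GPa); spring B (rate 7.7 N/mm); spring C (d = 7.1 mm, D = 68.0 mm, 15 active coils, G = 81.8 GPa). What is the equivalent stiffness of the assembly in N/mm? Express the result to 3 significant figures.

k_A = Gd⁴/(8D³N_a) = (41.8×10³)(10.8⁴)/(8·92.0³·5) = 18.258 N/mm
k_C = Gd⁴/(8D³N_a) = (81.8×10³)(7.1⁴)/(8·68.0³·15) = 5.5091 N/mm
Parallel: k_eq = 18.258 + 7.7 + 5.5091 = 31.467 N/mm

31.5 N/mm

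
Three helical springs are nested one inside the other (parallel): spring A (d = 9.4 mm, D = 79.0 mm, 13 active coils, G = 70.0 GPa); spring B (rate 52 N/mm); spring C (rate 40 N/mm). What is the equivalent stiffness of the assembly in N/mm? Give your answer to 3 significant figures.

103 N/mm

k_A = Gd⁴/(8D³N_a) = (70.0×10³)(9.4⁴)/(8·79.0³·13) = 10.658 N/mm
Parallel: k_eq = 10.658 + 52 + 40 = 102.66 N/mm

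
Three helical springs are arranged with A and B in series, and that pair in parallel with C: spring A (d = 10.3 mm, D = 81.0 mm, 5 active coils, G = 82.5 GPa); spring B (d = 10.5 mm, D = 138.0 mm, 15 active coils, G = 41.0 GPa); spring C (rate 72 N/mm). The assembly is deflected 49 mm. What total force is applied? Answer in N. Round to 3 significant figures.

k_A = Gd⁴/(8D³N_a) = (82.5×10³)(10.3⁴)/(8·81.0³·5) = 43.681 N/mm
k_B = Gd⁴/(8D³N_a) = (41.0×10³)(10.5⁴)/(8·138.0³·15) = 1.5802 N/mm
Springs A,B series: k_AB = 1/(1/43.681+1/1.5802) = 1.5251 N/mm; parallel with C: k_eq = 1.5251+72 = 73.525 N/mm
F = k_eq·δ = 73.525·49 = 3602.7 N

3600 N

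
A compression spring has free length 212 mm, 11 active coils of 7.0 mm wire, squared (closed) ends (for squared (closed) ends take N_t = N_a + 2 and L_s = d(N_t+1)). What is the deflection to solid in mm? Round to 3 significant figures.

114 mm

N_t = 13; L_s = 7.0·14 = 98 mm
δ_solid = L₀ − L_s = 212 − 98 = 114 mm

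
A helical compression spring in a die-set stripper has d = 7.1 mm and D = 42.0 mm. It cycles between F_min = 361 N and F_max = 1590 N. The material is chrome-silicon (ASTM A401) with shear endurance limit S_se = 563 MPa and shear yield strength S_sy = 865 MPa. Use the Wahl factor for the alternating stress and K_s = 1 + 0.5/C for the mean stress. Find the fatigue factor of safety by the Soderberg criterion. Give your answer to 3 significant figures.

C = D/d = 42.0/7.1 = 5.9155; K_W = (4C−1)/(4C−4)+0.615/C = 1.2565; K_s = 1+0.5/C = 1.0845
F_a = (F_max−F_min)/2 = 614.5 N; F_m = (F_max+F_min)/2 = 975.5 N
τ_a = K_W·8F_aD/(πd³) = 1.2565 × 183.63 = 230.74 MPa
τ_m = K_s·8F_mD/(πd³) = 1.0845 × 291.5 = 316.14 MPa
Soderberg: 1/n_f = τ_a/S_se + τ_m/S_sy = 230.74/563 + 316.14/865 = 0.40983 + 0.36548 = 0.77531
n_f = 1/0.77531 = 1.29

1.29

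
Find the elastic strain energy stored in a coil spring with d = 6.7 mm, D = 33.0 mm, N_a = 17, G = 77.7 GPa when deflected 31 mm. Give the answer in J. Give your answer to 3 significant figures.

k = Gd⁴/(8D³N_a) = (77.7×10³)(6.7⁴)/(8·33.0³·17) = 32.036 N/mm
U = ½kδ² = 0.5 × 32.036 × 31² = 15393 N·mm = 15.393 J

15.4 J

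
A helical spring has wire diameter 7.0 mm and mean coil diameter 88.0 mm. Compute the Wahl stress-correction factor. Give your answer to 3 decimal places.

C = D/d = 88.0/7.0 = 12.5714
K_W = (4C−1)/(4C−4) + 0.615/C = 49.286/46.286 + 0.0489 = 1.1137

1.114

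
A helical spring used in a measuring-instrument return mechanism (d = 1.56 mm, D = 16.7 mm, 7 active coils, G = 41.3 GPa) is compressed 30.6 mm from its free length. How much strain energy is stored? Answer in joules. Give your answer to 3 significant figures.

k = Gd⁴/(8D³N_a) = (41.3×10³)(1.56⁴)/(8·16.7³·7) = 0.9378 N/mm
U = ½kδ² = 0.5 × 0.9378 × 30.6² = 439.06 N·mm = 0.43906 J

0.439 J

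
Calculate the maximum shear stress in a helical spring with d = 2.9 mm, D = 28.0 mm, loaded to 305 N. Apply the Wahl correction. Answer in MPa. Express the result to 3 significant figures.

Spring index C = D/d = 28.0/2.9 = 9.6552
K_W = (4C−1)/(4C−4) + 0.615/C = 37.621/34.621 + 0.0637 = 1.1503
τ₀ = 8FD/(πd³) = 8·305·28.0/(π·2.9³) = 68320/76.62 = 891.67 MPa
τ_max = K·τ₀ = 1.1503 × 891.67 = 1025.7 MPa

1030 MPa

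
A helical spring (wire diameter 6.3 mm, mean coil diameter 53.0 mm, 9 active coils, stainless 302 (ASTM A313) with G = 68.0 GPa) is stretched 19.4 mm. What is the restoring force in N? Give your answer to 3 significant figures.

194 N

k = Gd⁴/(8D³N_a) = (68.0×10³)(6.3⁴)/(8·53.0³·9) = 9.9933 N/mm
F = k·δ = 9.9933 × 19.4 = 193.87 N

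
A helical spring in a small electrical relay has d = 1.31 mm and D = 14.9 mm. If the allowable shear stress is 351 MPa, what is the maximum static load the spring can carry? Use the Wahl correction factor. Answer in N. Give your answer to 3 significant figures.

18.5 N

C = D/d = 14.9/1.31 = 11.3740
K_W = (4C−1)/(4C−4) + 0.615/C = 44.496/41.496 + 0.0541 = 1.1264
τ_max = K·8FD/(πd³) → F_max = τ_allow·πd³/(8DK)
F_max = 351·π·1.31³/(8·14.9·1.1264) = 2479/134.26 = 18.464 N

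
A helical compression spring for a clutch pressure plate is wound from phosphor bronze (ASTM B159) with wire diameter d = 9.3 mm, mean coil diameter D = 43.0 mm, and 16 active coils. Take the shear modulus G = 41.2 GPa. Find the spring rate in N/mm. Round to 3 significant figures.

30.3 N/mm

k = Gd⁴/(8D³N_a) = (41.2×10³ × 9.3⁴) / (8 × 43.0³ × 16)
  = 3.08197e+08 / 1.01769e+07 = 30.284 N/mm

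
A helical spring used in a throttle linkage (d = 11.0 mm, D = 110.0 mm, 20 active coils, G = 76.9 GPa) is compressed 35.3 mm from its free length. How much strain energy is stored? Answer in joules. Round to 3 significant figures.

3.29 J

k = Gd⁴/(8D³N_a) = (76.9×10³)(11.0⁴)/(8·110.0³·20) = 5.2869 N/mm
U = ½kδ² = 0.5 × 5.2869 × 35.3² = 3294 N·mm = 3.294 J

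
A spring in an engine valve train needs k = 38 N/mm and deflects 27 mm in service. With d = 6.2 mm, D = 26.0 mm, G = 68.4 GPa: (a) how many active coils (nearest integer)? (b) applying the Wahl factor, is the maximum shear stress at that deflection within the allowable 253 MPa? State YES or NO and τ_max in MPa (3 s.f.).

N_a = Gd⁴/(8D³k) = (68.4×10³)(6.2⁴)/(8·26.0³·38) = 18.92 → N_a = 19
Actual rate k = Gd⁴/(8D³·19) = 37.832 N/mm
Working load F = kδ = 37.832·27 = 1021.5 N
C = 26.0/6.2 = 4.1935; K_W = (4C−1)/(4C−4)+0.615/C = 1.3815
τ_max = K_W·8FD/(πd³) = 1.3815·283.77 = 392.02 MPa
τ_max > 253 MPa → exceeds allowable

(a) 19 coils; (b) NO, τ_max = 392 MPa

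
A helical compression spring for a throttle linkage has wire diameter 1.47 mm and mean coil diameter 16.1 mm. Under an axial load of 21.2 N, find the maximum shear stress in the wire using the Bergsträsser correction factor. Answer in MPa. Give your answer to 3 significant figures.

Spring index C = D/d = 16.1/1.47 = 10.9524
K_B = (4C+2)/(4C−3) = 45.810/40.810 = 1.1225
τ₀ = 8FD/(πd³) = 8·21.2·16.1/(π·1.47³) = 2730.56/9.9793 = 273.62 MPa
τ_max = K·τ₀ = 1.1225 × 273.62 = 307.15 MPa

307 MPa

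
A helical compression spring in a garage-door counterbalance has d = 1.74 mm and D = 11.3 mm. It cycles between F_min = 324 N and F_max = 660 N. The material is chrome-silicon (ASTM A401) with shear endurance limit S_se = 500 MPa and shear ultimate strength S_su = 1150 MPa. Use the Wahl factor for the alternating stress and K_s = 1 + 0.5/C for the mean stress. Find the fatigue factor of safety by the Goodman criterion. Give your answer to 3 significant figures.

C = D/d = 11.3/1.74 = 6.4943; K_W = (4C−1)/(4C−4)+0.615/C = 1.2312; K_s = 1+0.5/C = 1.0770
F_a = (F_max−F_min)/2 = 168 N; F_m = (F_max+F_min)/2 = 492 N
τ_a = K_W·8F_aD/(πd³) = 1.2312 × 917.66 = 1129.8 MPa
τ_m = K_s·8F_mD/(πd³) = 1.0770 × 2687.4 = 2894.3 MPa
Goodman: 1/n_f = τ_a/S_se + τ_m/S_su = 1129.8/500 + 2894.3/1150 = 2.25965 + 2.51681 = 4.7765
n_f = 1/4.7765 = 0.2094

0.209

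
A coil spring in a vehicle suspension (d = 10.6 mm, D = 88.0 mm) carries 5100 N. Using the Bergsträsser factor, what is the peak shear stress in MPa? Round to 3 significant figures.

Spring index C = D/d = 88.0/10.6 = 8.3019
K_B = (4C+2)/(4C−3) = 35.208/30.208 = 1.1655
τ₀ = 8FD/(πd³) = 8·5100·88.0/(π·10.6³) = 3.5904e+06/3741.7 = 959.57 MPa
τ_max = K·τ₀ = 1.1655 × 959.57 = 1118.4 MPa

1120 MPa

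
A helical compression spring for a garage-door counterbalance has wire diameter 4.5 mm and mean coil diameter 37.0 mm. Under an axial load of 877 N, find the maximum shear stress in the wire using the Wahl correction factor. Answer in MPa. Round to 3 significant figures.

Spring index C = D/d = 37.0/4.5 = 8.2222
K_W = (4C−1)/(4C−4) + 0.615/C = 31.889/28.889 + 0.0748 = 1.1786
τ₀ = 8FD/(πd³) = 8·877·37.0/(π·4.5³) = 259592/286.28 = 906.78 MPa
τ_max = K·τ₀ = 1.1786 × 906.78 = 1068.8 MPa

1070 MPa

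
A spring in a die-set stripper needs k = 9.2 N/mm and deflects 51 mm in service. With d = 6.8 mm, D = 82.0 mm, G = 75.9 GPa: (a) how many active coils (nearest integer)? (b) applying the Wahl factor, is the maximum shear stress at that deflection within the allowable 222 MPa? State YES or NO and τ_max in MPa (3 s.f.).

N_a = Gd⁴/(8D³k) = (75.9×10³)(6.8⁴)/(8·82.0³·9.2) = 3.999 → N_a = 4
Actual rate k = Gd⁴/(8D³·4) = 9.1978 N/mm
Working load F = kδ = 9.1978·51 = 469.09 N
C = 82.0/6.8 = 12.0588; K_W = (4C−1)/(4C−4)+0.615/C = 1.1188
τ_max = K_W·8FD/(πd³) = 1.1188·311.52 = 348.53 MPa
τ_max > 222 MPa → exceeds allowable

(a) 4 coils; (b) NO, τ_max = 349 MPa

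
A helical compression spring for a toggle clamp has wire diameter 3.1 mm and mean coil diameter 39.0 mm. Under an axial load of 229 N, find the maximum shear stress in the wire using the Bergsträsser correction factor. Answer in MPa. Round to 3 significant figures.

Spring index C = D/d = 39.0/3.1 = 12.5806
K_B = (4C+2)/(4C−3) = 52.323/47.323 = 1.1057
τ₀ = 8FD/(πd³) = 8·229·39.0/(π·3.1³) = 71448/93.591 = 763.41 MPa
τ_max = K·τ₀ = 1.1057 × 763.41 = 844.06 MPa

844 MPa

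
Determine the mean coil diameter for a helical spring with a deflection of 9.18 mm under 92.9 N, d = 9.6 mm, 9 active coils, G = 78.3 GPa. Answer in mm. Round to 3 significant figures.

Required rate k = F/δ = 92.9/9.18 = 10.12 N/mm
D = (Gd⁴/(8N_a·k))^(1/3) = (78.3×10³·9.6⁴/(8·9·10.12))^(1/3)
  = (912728)^(1/3) = 97.0019 mm

97.0 mm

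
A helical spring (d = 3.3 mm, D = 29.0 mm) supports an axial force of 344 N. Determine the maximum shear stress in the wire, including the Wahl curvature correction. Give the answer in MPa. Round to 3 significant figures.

Spring index C = D/d = 29.0/3.3 = 8.7879
K_W = (4C−1)/(4C−4) + 0.615/C = 34.152/31.152 + 0.0700 = 1.1663
τ₀ = 8FD/(πd³) = 8·344·29.0/(π·3.3³) = 79808/112.9 = 706.89 MPa
τ_max = K·τ₀ = 1.1663 × 706.89 = 824.44 MPa

824 MPa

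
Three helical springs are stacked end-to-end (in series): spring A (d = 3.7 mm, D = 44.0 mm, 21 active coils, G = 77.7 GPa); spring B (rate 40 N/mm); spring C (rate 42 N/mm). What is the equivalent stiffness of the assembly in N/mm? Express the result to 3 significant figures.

0.969 N/mm

k_A = Gd⁴/(8D³N_a) = (77.7×10³)(3.7⁴)/(8·44.0³·21) = 1.0176 N/mm
Series: 1/k_eq = 1/1.0176 + 1/40 + 1/42 = 1.0316; k_eq = 0.96941 N/mm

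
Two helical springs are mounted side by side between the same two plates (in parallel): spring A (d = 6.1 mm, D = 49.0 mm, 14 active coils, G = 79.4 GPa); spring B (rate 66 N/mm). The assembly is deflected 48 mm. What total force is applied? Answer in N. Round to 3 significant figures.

k_A = Gd⁴/(8D³N_a) = (79.4×10³)(6.1⁴)/(8·49.0³·14) = 8.3432 N/mm
Parallel: k_eq = 8.3432 + 66 = 74.343 N/mm
F = k_eq·δ = 74.343·48 = 3568.5 N

3570 N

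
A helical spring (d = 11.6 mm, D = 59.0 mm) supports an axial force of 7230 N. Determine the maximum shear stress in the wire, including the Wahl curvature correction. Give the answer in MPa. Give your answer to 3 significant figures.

908 MPa

Spring index C = D/d = 59.0/11.6 = 5.0862
K_W = (4C−1)/(4C−4) + 0.615/C = 19.345/16.345 + 0.1209 = 1.3045
τ₀ = 8FD/(πd³) = 8·7230·59.0/(π·11.6³) = 3.41256e+06/4903.7 = 695.92 MPa
τ_max = K·τ₀ = 1.3045 × 695.92 = 907.79 MPa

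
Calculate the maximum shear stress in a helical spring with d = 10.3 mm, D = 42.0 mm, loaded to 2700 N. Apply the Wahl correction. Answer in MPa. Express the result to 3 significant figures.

369 MPa

Spring index C = D/d = 42.0/10.3 = 4.0777
K_W = (4C−1)/(4C−4) + 0.615/C = 15.311/12.311 + 0.1508 = 1.3945
τ₀ = 8FD/(πd³) = 8·2700·42.0/(π·10.3³) = 907200/3432.9 = 264.27 MPa
τ_max = K·τ₀ = 1.3945 × 264.27 = 368.52 MPa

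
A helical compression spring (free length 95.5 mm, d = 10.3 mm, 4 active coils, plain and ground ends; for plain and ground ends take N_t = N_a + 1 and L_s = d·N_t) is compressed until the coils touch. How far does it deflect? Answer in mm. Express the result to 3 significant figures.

N_t = 5; L_s = 10.3·5 = 51.5 mm
δ_solid = L₀ − L_s = 95.5 − 51.5 = 44 mm

44.0 mm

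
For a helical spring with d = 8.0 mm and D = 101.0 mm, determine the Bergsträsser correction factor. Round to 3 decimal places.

C = D/d = 101.0/8.0 = 12.6250
K_B = (4C+2)/(4C−3) = 52.500/47.500 = 1.1053

1.105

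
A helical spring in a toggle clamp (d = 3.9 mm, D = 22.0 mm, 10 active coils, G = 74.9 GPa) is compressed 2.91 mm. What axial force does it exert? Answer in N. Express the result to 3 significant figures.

59.2 N

k = Gd⁴/(8D³N_a) = (74.9×10³)(3.9⁴)/(8·22.0³·10) = 20.341 N/mm
F = k·δ = 20.341 × 2.91 = 59.194 N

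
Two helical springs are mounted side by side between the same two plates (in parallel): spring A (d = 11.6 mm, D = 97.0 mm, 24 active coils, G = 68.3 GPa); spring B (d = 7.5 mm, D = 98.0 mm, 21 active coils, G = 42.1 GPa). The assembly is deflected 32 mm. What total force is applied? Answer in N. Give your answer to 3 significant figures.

253 N

k_A = Gd⁴/(8D³N_a) = (68.3×10³)(11.6⁴)/(8·97.0³·24) = 7.0573 N/mm
k_B = Gd⁴/(8D³N_a) = (42.1×10³)(7.5⁴)/(8·98.0³·21) = 0.84244 N/mm
Parallel: k_eq = 7.0573 + 0.84244 = 7.8997 N/mm
F = k_eq·δ = 7.8997·32 = 252.79 N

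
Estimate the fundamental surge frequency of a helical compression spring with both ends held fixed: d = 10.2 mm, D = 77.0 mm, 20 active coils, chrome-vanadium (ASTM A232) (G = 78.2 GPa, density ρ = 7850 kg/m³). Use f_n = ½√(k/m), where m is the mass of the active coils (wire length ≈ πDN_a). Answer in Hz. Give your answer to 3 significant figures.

30.6 Hz

k = Gd⁴/(8D³N_a) = (78.2×10³)(10.2⁴)/(8·77.0³·20) = 11.588 N/mm = 11588 N/m
Wire length L = πDN_a = π·77.0·20 = 4838.1 mm
m = ρ·(πd²/4)·L = 7850 × 81.713×10⁻⁶ m² × 4.8381 m = 3.1033 kg
f_n = ½√(k/m) = 0.5·√(11588/3.1033) = 0.5·√(3734.1) = 30.554 Hz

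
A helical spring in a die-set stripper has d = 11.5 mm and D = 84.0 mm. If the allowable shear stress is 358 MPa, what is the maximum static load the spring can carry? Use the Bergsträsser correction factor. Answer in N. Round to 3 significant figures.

C = D/d = 84.0/11.5 = 7.3043
K_B = (4C+2)/(4C−3) = 31.217/26.217 = 1.1907
τ_max = K·8FD/(πd³) → F_max = τ_allow·πd³/(8DK)
F_max = 358·π·11.5³/(8·84.0·1.1907) = 1.7105e+06/800.16 = 2137.7 N

2140 N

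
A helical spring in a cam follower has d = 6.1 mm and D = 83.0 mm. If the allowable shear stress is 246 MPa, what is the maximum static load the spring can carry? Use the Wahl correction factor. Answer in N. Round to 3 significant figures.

C = D/d = 83.0/6.1 = 13.6066
K_W = (4C−1)/(4C−4) + 0.615/C = 53.426/50.426 + 0.0452 = 1.1047
τ_max = K·8FD/(πd³) → F_max = τ_allow·πd³/(8DK)
F_max = 246·π·6.1³/(8·83.0·1.1047) = 1.7542e+05/733.52 = 239.15 N

239 N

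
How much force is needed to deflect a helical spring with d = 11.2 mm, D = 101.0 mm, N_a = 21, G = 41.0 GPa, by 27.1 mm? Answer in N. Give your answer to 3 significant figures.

101 N

k = Gd⁴/(8D³N_a) = (41.0×10³)(11.2⁴)/(8·101.0³·21) = 3.7272 N/mm
F = k·δ = 3.7272 × 27.1 = 101.01 N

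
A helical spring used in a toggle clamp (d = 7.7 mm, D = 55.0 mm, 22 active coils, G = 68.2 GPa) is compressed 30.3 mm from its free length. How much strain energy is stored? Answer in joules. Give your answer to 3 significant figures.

3.76 J

k = Gd⁴/(8D³N_a) = (68.2×10³)(7.7⁴)/(8·55.0³·22) = 8.1874 N/mm
U = ½kδ² = 0.5 × 8.1874 × 30.3² = 3758.4 N·mm = 3.7584 J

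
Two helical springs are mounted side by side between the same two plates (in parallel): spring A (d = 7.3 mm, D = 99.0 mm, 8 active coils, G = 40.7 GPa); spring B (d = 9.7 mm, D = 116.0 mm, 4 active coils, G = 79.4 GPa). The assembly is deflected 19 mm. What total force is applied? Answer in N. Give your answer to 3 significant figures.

k_A = Gd⁴/(8D³N_a) = (40.7×10³)(7.3⁴)/(8·99.0³·8) = 1.8612 N/mm
k_B = Gd⁴/(8D³N_a) = (79.4×10³)(9.7⁴)/(8·116.0³·4) = 14.073 N/mm
Parallel: k_eq = 1.8612 + 14.073 = 15.934 N/mm
F = k_eq·δ = 15.934·19 = 302.75 N

303 N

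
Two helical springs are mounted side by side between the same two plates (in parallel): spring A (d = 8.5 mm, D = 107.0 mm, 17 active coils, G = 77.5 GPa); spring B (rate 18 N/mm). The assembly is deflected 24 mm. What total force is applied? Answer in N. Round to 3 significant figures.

490 N

k_A = Gd⁴/(8D³N_a) = (77.5×10³)(8.5⁴)/(8·107.0³·17) = 2.4282 N/mm
Parallel: k_eq = 2.4282 + 18 = 20.428 N/mm
F = k_eq·δ = 20.428·24 = 490.28 N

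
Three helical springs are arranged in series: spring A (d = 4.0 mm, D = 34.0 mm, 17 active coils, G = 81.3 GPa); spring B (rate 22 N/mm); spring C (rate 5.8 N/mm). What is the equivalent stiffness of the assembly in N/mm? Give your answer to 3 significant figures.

2.11 N/mm

k_A = Gd⁴/(8D³N_a) = (81.3×10³)(4.0⁴)/(8·34.0³·17) = 3.8936 N/mm
Series: 1/k_eq = 1/3.8936 + 1/22 + 1/5.8 = 0.4747; k_eq = 2.1066 N/mm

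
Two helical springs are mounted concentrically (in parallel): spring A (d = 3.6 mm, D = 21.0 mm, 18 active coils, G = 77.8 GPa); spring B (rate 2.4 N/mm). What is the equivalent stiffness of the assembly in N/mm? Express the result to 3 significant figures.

12.2 N/mm

k_A = Gd⁴/(8D³N_a) = (77.8×10³)(3.6⁴)/(8·21.0³·18) = 9.7987 N/mm
Parallel: k_eq = 9.7987 + 2.4 = 12.199 N/mm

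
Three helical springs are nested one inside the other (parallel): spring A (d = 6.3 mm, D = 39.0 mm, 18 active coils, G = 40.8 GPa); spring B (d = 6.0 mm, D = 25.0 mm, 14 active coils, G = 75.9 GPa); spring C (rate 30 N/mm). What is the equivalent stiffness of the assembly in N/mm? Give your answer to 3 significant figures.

k_A = Gd⁴/(8D³N_a) = (40.8×10³)(6.3⁴)/(8·39.0³·18) = 7.5243 N/mm
k_B = Gd⁴/(8D³N_a) = (75.9×10³)(6.0⁴)/(8·25.0³·14) = 56.209 N/mm
Parallel: k_eq = 7.5243 + 56.209 + 30 = 93.734 N/mm

93.7 N/mm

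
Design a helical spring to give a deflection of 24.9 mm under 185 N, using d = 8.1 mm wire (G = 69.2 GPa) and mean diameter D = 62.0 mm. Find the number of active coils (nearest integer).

21

Required rate k = F/δ = 185/24.9 = 7.4297 N/mm
N_a = Gd⁴/(8D³k) = (69.2×10³ × 8.1⁴)/(8 × 62.0³ × 7.4297)
    = 2.97883e+08 / 1.41657e+07 = 21.03 → 21 coils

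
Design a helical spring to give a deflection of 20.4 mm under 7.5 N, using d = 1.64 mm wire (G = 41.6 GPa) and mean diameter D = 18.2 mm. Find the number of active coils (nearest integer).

17

Required rate k = F/δ = 7.5/20.4 = 0.36765 N/mm
N_a = Gd⁴/(8D³k) = (41.6×10³ × 1.64⁴)/(8 × 18.2³ × 0.36765)
    = 300932 / 17731.1 = 16.97 → 17 coils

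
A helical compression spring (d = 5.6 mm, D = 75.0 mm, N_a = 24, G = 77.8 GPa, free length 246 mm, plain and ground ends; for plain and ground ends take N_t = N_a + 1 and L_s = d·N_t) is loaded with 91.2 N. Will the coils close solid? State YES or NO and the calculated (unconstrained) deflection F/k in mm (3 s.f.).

k = Gd⁴/(8D³N_a) = (77.8×10³)(5.6⁴)/(8·75.0³·24) = 0.9446 N/mm
N_t = 25; L_s = 5.6·25 = 140 mm; δ_solid = L₀ − L_s = 246 − 140 = 106 mm
δ = F/k = 91.2/0.9446 = 96.549 mm
δ < δ_solid → spring does not go solid

NO, δ = 96.5 mm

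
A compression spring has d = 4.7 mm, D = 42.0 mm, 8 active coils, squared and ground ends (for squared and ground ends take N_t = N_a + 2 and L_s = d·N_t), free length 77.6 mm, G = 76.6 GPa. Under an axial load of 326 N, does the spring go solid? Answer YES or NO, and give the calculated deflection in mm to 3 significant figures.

YES, δ = 41.4 mm

k = Gd⁴/(8D³N_a) = (76.6×10³)(4.7⁴)/(8·42.0³·8) = 7.883 N/mm
N_t = 10; L_s = 4.7·10 = 47 mm; δ_solid = L₀ − L_s = 77.6 − 47 = 30.6 mm
δ = F/k = 326/7.883 = 41.355 mm
δ ≥ δ_solid → spring goes solid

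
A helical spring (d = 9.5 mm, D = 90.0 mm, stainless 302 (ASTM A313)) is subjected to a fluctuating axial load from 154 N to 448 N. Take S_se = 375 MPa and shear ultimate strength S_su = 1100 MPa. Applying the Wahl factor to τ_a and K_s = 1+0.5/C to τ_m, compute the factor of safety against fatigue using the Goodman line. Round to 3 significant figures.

C = D/d = 90.0/9.5 = 9.4737; K_W = (4C−1)/(4C−4)+0.615/C = 1.1534; K_s = 1+0.5/C = 1.0528
F_a = (F_max−F_min)/2 = 147 N; F_m = (F_max+F_min)/2 = 301 N
τ_a = K_W·8F_aD/(πd³) = 1.1534 × 39.294 = 45.323 MPa
τ_m = K_s·8F_mD/(πd³) = 1.0528 × 80.46 = 84.706 MPa
Goodman: 1/n_f = τ_a/S_se + τ_m/S_su = 45.323/375 + 84.706/1100 = 0.12086 + 0.07701 = 0.19787
n_f = 1/0.19787 = 5.054

5.05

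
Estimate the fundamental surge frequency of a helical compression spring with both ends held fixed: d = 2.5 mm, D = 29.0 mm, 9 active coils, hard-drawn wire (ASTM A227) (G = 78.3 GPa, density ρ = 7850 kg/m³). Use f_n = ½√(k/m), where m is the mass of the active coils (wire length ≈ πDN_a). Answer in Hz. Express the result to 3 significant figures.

k = Gd⁴/(8D³N_a) = (78.3×10³)(2.5⁴)/(8·29.0³·9) = 1.7418 N/mm = 1741.8 N/m
Wire length L = πDN_a = π·29.0·9 = 819.96 mm
m = ρ·(πd²/4)·L = 7850 × 4.9087×10⁻⁶ m² × 0.81996 m = 0.031596 kg
f_n = ½√(k/m) = 0.5·√(1741.8/0.031596) = 0.5·√(55127) = 117.4 Hz

117 Hz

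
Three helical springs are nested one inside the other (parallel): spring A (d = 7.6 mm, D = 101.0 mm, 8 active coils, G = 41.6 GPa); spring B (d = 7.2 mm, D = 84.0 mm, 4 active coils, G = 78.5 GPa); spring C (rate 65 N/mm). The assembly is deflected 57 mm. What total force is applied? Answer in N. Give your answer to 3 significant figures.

4460 N

k_A = Gd⁴/(8D³N_a) = (41.6×10³)(7.6⁴)/(8·101.0³·8) = 2.1048 N/mm
k_B = Gd⁴/(8D³N_a) = (78.5×10³)(7.2⁴)/(8·84.0³·4) = 11.123 N/mm
Parallel: k_eq = 2.1048 + 11.123 + 65 = 78.228 N/mm
F = k_eq·δ = 78.228·57 = 4459 N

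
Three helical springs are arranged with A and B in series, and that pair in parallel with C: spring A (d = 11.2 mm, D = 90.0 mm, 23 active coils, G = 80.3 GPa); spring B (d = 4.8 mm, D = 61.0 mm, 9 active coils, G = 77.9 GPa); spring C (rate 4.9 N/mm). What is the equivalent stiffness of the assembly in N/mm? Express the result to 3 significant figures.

k_A = Gd⁴/(8D³N_a) = (80.3×10³)(11.2⁴)/(8·90.0³·23) = 9.4198 N/mm
k_B = Gd⁴/(8D³N_a) = (77.9×10³)(4.8⁴)/(8·61.0³·9) = 2.5303 N/mm
Springs A,B series: k_AB = 1/(1/9.4198+1/2.5303) = 1.9946 N/mm; parallel with C: k_eq = 1.9946+4.9 = 6.8946 N/mm

6.89 N/mm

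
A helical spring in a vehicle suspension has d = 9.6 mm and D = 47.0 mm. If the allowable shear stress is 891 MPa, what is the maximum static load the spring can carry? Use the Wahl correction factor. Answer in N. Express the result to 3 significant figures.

C = D/d = 47.0/9.6 = 4.8958
K_W = (4C−1)/(4C−4) + 0.615/C = 18.583/15.583 + 0.1256 = 1.3181
τ_max = K·8FD/(πd³) → F_max = τ_allow·πd³/(8DK)
F_max = 891·π·9.6³/(8·47.0·1.3181) = 2.4765e+06/495.62 = 4996.8 N

5000 N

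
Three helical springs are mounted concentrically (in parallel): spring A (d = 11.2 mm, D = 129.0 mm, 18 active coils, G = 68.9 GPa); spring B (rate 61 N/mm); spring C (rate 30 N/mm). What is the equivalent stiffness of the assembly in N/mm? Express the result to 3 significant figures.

94.5 N/mm

k_A = Gd⁴/(8D³N_a) = (68.9×10³)(11.2⁴)/(8·129.0³·18) = 3.5072 N/mm
Parallel: k_eq = 3.5072 + 61 + 30 = 94.507 N/mm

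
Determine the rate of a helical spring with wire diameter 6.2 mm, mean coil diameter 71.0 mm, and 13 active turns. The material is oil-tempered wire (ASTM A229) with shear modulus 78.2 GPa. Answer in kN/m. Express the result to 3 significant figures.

k = Gd⁴/(8D³N_a) = (78.2×10³ × 6.2⁴) / (8 × 71.0³ × 13)
  = 1.15551e+08 / 3.72227e+07 = 3.1043 N/mm

3.10 kN/m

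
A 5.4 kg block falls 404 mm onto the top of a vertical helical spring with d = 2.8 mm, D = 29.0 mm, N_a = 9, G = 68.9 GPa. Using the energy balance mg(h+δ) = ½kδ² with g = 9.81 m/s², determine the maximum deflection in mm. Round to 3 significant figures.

157 mm

k = Gd⁴/(8D³N_a) = (68.9×10³)(2.8⁴)/(8·29.0³·9) = 2.4117 N/mm
W = mg = 5.4 × 9.81 = 52.974 N
½kδ² − Wδ − Wh = 0 → δ = (W + √(W² + 2kWh))/k
δ = (52.974 + √(2806.2 + 103228))/2.4117 = (52.974 + 325.63)/2.4117 = 156.99 mm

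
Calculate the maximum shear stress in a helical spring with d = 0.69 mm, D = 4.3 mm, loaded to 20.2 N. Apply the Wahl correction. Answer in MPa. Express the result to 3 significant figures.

836 MPa

Spring index C = D/d = 4.3/0.69 = 6.2319
K_W = (4C−1)/(4C−4) + 0.615/C = 23.928/20.928 + 0.0987 = 1.2420
τ₀ = 8FD/(πd³) = 8·20.2·4.3/(π·0.69³) = 694.88/1.032 = 673.31 MPa
τ_max = K·τ₀ = 1.2420 × 673.31 = 836.27 MPa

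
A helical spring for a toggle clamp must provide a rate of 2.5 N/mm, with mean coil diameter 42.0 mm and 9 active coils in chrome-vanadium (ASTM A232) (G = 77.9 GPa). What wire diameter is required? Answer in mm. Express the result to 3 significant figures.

d = (8D³N_a·k / G)^(1/4) = (8·42.0³·9·2.5 / (77.9×10³))^0.25
  = (171.19)^0.25 = 3.6172 mm

3.62 mm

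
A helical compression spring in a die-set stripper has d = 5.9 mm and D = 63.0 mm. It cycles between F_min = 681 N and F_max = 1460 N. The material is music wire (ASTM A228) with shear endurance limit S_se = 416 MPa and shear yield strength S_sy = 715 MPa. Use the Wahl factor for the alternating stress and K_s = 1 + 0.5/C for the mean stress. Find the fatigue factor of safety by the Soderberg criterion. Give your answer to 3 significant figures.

0.487

C = D/d = 63.0/5.9 = 10.6780; K_W = (4C−1)/(4C−4)+0.615/C = 1.1351; K_s = 1+0.5/C = 1.0468
F_a = (F_max−F_min)/2 = 389.5 N; F_m = (F_max+F_min)/2 = 1070.5 N
τ_a = K_W·8F_aD/(πd³) = 1.1351 × 304.25 = 345.35 MPa
τ_m = K_s·8F_mD/(πd³) = 1.0468 × 836.2 = 875.36 MPa
Soderberg: 1/n_f = τ_a/S_se + τ_m/S_sy = 345.35/416 + 875.36/715 = 0.83017 + 1.22428 = 2.0545
n_f = 1/2.0545 = 0.4867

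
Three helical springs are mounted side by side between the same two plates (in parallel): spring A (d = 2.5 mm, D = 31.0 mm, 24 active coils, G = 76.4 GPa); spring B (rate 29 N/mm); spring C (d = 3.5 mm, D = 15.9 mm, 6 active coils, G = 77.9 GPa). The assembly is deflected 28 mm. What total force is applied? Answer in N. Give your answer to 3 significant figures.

2520 N

k_A = Gd⁴/(8D³N_a) = (76.4×10³)(2.5⁴)/(8·31.0³·24) = 0.52176 N/mm
k_C = Gd⁴/(8D³N_a) = (77.9×10³)(3.5⁴)/(8·15.9³·6) = 60.587 N/mm
Parallel: k_eq = 0.52176 + 29 + 60.587 = 90.108 N/mm
F = k_eq·δ = 90.108·28 = 2523 N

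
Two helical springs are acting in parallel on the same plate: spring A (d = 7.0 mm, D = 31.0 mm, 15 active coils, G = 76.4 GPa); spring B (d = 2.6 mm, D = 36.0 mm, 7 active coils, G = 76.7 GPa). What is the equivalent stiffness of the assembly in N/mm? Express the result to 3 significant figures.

k_A = Gd⁴/(8D³N_a) = (76.4×10³)(7.0⁴)/(8·31.0³·15) = 51.312 N/mm
k_B = Gd⁴/(8D³N_a) = (76.7×10³)(2.6⁴)/(8·36.0³·7) = 1.3415 N/mm
Parallel: k_eq = 51.312 + 1.3415 = 52.654 N/mm

52.7 N/mm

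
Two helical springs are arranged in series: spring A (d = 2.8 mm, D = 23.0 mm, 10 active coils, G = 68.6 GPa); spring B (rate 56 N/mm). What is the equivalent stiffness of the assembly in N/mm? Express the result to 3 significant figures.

4.02 N/mm

k_A = Gd⁴/(8D³N_a) = (68.6×10³)(2.8⁴)/(8·23.0³·10) = 4.3319 N/mm
Series: 1/k_eq = 1/4.3319 + 1/56 = 0.2487; k_eq = 4.0209 N/mm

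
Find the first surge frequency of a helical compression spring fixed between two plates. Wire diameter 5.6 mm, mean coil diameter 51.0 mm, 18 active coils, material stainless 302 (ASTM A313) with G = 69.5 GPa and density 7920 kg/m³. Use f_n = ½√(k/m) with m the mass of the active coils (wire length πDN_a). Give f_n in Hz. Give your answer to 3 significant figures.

39.9 Hz

k = Gd⁴/(8D³N_a) = (69.5×10³)(5.6⁴)/(8·51.0³·18) = 3.5782 N/mm = 3578.2 N/m
Wire length L = πDN_a = π·51.0·18 = 2884 mm
m = ρ·(πd²/4)·L = 7920 × 24.63×10⁻⁶ m² × 2.884 m = 0.56258 kg
f_n = ½√(k/m) = 0.5·√(3578.2/0.56258) = 0.5·√(6360.3) = 39.876 Hz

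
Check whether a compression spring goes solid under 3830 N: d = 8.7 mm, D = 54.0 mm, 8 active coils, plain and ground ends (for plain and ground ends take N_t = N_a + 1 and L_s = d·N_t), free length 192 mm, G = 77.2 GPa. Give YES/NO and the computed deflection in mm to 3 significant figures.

k = Gd⁴/(8D³N_a) = (77.2×10³)(8.7⁴)/(8·54.0³·8) = 43.887 N/mm
N_t = 9; L_s = 8.7·9 = 78.3 mm; δ_solid = L₀ − L_s = 192 − 78.3 = 113.7 mm
δ = F/k = 3830/43.887 = 87.27 mm
δ < δ_solid → spring does not go solid

NO, δ = 87.3 mm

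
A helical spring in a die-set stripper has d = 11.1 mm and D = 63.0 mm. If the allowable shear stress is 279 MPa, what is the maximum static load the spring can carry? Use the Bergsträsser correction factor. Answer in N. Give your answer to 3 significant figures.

1900 N

C = D/d = 63.0/11.1 = 5.6757
K_B = (4C+2)/(4C−3) = 24.703/19.703 = 1.2538
τ_max = K·8FD/(πd³) → F_max = τ_allow·πd³/(8DK)
F_max = 279·π·11.1³/(8·63.0·1.2538) = 1.1987e+06/631.9 = 1897 N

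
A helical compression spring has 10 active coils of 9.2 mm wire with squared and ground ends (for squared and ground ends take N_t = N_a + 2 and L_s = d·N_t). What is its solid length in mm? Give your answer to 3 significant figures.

squared and ground ends: N_t = N_a + 2 = 10 + 2 = 12
L_s = d·N_t = 9.2 × 12 = 110.4 mm

110 mm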